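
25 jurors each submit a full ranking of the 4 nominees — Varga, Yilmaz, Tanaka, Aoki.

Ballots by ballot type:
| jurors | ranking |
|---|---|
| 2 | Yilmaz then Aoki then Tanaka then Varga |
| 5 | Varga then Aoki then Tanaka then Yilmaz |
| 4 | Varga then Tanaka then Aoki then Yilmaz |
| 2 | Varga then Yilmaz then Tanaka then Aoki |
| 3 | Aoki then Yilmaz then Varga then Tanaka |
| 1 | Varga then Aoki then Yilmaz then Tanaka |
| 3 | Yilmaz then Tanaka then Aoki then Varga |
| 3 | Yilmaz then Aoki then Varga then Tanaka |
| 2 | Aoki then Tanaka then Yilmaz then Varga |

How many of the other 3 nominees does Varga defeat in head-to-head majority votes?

1

Varga against each rival (25 jurors):
Varga vs Yilmaz: Varga preferred on 5+4+2+1 = 12 ballots; Yilmaz wins 13–12.
Varga vs Tanaka: Varga wins 18–7.
Varga vs Aoki: Varga preferred on 5+4+2+1 = 12 ballots; Aoki wins 13–12.
Varga beats Tanaka; loses to Yilmaz, Aoki — 1 pairwise win.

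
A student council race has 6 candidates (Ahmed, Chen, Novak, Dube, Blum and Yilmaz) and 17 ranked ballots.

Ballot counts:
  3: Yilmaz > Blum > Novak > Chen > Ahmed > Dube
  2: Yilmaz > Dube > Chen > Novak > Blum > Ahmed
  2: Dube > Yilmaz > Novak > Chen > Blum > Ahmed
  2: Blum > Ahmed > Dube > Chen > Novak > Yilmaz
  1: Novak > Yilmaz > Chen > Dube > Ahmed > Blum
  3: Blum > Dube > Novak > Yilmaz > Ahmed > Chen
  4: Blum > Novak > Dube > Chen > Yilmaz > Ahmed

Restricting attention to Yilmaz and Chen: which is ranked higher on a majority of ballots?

Ballots ranking Yilmaz above Chen: 3 + 2 + 2 + 1 + 3 = 11.
Ballots ranking Chen above Yilmaz: 17 − 11 = 6.
Yilmaz wins the head-to-head 11–6.

Yilmaz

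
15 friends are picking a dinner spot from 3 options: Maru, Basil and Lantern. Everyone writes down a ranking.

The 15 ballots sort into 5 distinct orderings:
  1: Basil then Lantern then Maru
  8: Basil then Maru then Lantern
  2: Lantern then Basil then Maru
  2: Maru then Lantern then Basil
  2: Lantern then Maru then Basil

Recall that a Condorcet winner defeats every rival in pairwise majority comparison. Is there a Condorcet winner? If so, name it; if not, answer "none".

Head-to-head results (15 friends):
Maru vs Basil: Maru is ranked higher on 2+2 = 4 ballots, Basil on 11. Basil wins 11–4.
Maru–Lantern: Maru 10–5.
Basil vs Lantern: 9 to 6, Basil.
Basil defeats every rival head-to-head and is the Condorcet winner.

Basil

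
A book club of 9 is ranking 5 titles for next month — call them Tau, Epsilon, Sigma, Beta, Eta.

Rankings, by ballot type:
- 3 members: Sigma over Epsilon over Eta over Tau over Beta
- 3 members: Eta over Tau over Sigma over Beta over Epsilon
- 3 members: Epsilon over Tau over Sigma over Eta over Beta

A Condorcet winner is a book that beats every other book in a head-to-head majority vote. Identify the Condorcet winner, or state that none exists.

none

Pairwise majorities:
Tau vs Epsilon: Tau is ranked higher on 3 ballots, Epsilon on 6. Epsilon wins 6–3.
Tau vs Sigma: 6 to 3, Tau.
Tau vs Beta: 9 to 0, Tau.
Tau vs Eta: Tau is ranked higher on 3 ballots, Eta on 6. Eta wins 6–3.
Epsilon vs Sigma: Epsilon preferred on 3 ballots; Sigma wins 6–3.
Epsilon vs Beta: 3+3 = 6 for Epsilon, 3 for Beta — Epsilon by 6–3.
Epsilon vs Eta: Epsilon is ranked higher on 3+3 = 6 ballots, Eta on 3. Epsilon wins 6–3.
Sigma vs Beta: 9 to 0, Sigma.
Sigma vs Eta: Sigma is ranked higher on 3+3 = 6 ballots, Eta on 3. Sigma wins 6–3.
Beta vs Eta: 0 to 9, Eta.
Every book loses at least once (Tau loses to Epsilon; Epsilon loses to Sigma; Sigma loses to Tau; Beta loses to Tau; Eta loses to Epsilon). The majority relation contains the cycle Tau → Sigma → Epsilon → Tau, so there is no Condorcet winner.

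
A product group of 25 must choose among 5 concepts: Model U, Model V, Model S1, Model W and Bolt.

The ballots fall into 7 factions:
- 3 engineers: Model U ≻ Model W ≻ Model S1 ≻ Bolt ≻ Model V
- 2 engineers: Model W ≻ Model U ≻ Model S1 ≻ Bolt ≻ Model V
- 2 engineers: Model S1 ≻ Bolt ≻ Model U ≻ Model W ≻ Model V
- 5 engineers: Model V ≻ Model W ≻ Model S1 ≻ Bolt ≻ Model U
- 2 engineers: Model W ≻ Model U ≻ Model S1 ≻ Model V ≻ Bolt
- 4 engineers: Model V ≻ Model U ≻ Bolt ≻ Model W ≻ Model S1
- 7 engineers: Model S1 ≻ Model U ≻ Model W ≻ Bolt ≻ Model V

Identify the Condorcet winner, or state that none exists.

Head-to-head results (25 engineers):
Model U–Model V: Model U 16–9.
Model U vs Model S1: Model S1 wins 14–11.
Model U–Model W: Model U 16–9.
Model U–Bolt: Model U 18–7.
Model V–Model S1: Model S1 16–9.
Model V–Model W: Model W 16–9.
Model V vs Bolt: Bolt, 14–11.
Model S1–Model W: Model W 16–9.
Model S1 vs Bolt: Model S1 wins 21–4.
Model W vs Bolt: Model W wins 19–6.
Each design drops at least one matchup (Model U loses to Model S1; Model V loses to Model U; Model S1 loses to Model W; Model W loses to Model U; Bolt loses to Model U); the cycle Model U beats Model W beats Model S1 beats Model U rules out a Condorcet winner.

none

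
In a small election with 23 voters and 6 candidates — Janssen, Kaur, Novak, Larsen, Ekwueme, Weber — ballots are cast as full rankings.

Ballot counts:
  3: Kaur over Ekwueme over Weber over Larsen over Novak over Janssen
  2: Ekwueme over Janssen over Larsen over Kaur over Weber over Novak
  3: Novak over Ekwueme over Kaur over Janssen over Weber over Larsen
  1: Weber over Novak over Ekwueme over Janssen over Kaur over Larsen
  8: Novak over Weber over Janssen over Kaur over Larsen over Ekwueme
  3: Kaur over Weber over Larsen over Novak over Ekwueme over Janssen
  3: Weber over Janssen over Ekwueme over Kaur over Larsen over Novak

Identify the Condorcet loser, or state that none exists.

Pairwise majorities:
Janssen vs Kaur: Janssen wins 14–9.
Janssen vs Novak: Novak, 18–5.
Janssen vs Larsen: Janssen wins 17–6.
Janssen vs Ekwueme: Janssen preferred on 8+3 = 11 ballots; Ekwueme wins 12–11.
Janssen vs Weber: Janssen preferred on 2+3 = 5 ballots; Weber wins 18–5.
Kaur vs Novak: Novak wins 12–11.
Kaur vs Larsen: Kaur wins 21–2.
Kaur vs Ekwueme: 3+8+3 = 14 for Kaur, 9 for Ekwueme — Kaur by 14–9.
Kaur–Weber: Weber 12–11.
Novak vs Larsen: 3+1+8 = 12 for Novak, 11 for Larsen — Novak by 12–11.
Novak vs Ekwueme: Novak wins 15–8.
Novak vs Weber: Weber wins 12–11.
Larsen vs Ekwueme: Larsen preferred on 8+3 = 11 ballots; Ekwueme wins 12–11.
Larsen vs Weber: Larsen preferred on 2 ballots; Weber wins 21–2.
Ekwueme vs Weber: Ekwueme preferred on 3+2+3 = 8 ballots; Weber wins 15–8.
Larsen is beaten in every head-to-head and is the Condorcet loser.

Larsen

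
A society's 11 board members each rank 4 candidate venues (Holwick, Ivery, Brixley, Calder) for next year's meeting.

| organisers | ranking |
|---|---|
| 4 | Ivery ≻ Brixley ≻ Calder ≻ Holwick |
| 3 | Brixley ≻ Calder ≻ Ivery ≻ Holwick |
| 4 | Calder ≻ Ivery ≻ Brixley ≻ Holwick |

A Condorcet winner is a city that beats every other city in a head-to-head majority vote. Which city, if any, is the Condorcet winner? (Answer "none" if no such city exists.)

Check each pair by majority over 11 ballots:
Holwick vs Ivery: Holwick is ranked higher on 0 ballots, Ivery on 11. Ivery wins 11–0.
Holwick vs Brixley: Holwick is ranked higher on 0 ballots, Brixley on 11. Brixley wins 11–0.
Holwick vs Calder: Calder, 11–0.
Ivery vs Brixley: Ivery wins 8–3.
Ivery vs Calder: 4 to 7, Calder.
Brixley vs Calder: Brixley is ranked higher on 4+3 = 7 ballots, Calder on 4. Brixley wins 7–4.
Each city drops at least one matchup (Holwick loses to Ivery; Ivery loses to Calder; Brixley loses to Ivery; Calder loses to Brixley); the cycle Ivery beats Brixley beats Calder beats Ivery rules out a Condorcet winner.

none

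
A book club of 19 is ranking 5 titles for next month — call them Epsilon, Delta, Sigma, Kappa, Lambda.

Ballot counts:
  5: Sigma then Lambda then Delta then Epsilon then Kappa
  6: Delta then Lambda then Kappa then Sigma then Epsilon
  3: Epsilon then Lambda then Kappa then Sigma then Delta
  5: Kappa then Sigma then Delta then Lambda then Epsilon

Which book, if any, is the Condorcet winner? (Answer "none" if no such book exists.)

none

Head-to-head results (19 members):
Epsilon vs Delta: 3 to 16, Delta.
Epsilon vs Sigma: Epsilon preferred on 3 ballots; Sigma wins 16–3.
Epsilon vs Kappa: Kappa, 11–8.
Epsilon vs Lambda: Lambda wins 16–3.
Delta vs Sigma: Delta preferred on 6 ballots; Sigma wins 13–6.
Delta vs Kappa: Delta wins 11–8.
Delta–Lambda: Delta 11–8.
Sigma vs Kappa: 5 for Sigma, 14 for Kappa — Kappa by 14–5.
Sigma vs Lambda: Sigma wins 10–9.
Kappa vs Lambda: Lambda wins 14–5.
Each book drops at least one matchup (Epsilon loses to Delta; Delta loses to Sigma; Sigma loses to Kappa; Kappa loses to Delta; Lambda loses to Delta); the cycle Delta beats Kappa beats Sigma beats Delta rules out a Condorcet winner.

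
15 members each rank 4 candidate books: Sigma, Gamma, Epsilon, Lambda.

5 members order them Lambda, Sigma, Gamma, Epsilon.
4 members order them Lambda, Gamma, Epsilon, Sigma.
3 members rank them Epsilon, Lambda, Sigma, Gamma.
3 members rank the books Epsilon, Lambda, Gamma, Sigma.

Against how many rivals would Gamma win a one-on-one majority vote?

1

Gamma against each rival (15 members):
Gamma vs Sigma: Gamma is ranked higher on 4+3 = 7 ballots, Sigma on 8. Sigma wins 8–7.
Gamma vs Epsilon: 9 to 6, Gamma.
Gamma vs Lambda: 0 to 15, Lambda.
Gamma beats Epsilon; loses to Sigma, Lambda — 1 pairwise win.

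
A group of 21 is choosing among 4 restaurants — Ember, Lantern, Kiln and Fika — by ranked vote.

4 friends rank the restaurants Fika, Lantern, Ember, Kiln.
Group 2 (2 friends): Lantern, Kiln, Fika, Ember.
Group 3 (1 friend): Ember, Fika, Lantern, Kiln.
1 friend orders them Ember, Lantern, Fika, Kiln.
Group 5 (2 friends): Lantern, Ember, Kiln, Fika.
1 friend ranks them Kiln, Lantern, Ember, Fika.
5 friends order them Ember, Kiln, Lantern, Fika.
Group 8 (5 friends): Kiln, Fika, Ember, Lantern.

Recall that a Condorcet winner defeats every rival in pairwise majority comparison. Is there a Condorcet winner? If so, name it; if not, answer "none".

none

Head-to-head results (21 friends):
Ember–Lantern: Ember 12–9.
Ember vs Kiln: Ember, 13–8.
Ember vs Fika: Fika, 11–10.
Lantern–Kiln: Kiln 11–10.
Lantern vs Fika: Lantern wins 11–10.
Kiln–Fika: Kiln 15–6.
No restaurant is unbeaten: Ember loses to Fika; Lantern loses to Ember; Kiln loses to Ember; Fika loses to Lantern. In particular Ember > Lantern > Fika > Ember is a majority cycle — no Condorcet winner exists.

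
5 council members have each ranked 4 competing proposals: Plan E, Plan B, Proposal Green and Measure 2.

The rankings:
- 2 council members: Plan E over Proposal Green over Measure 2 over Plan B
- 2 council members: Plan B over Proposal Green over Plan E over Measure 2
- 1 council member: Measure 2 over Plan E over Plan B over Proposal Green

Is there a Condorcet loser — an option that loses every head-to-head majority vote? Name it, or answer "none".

none

Pairwise majorities:
Plan E vs Plan B: Plan E preferred on 2+1 = 3 ballots; Plan E wins 3–2.
Plan E vs Proposal Green: 3 to 2, Plan E.
Plan E vs Measure 2: Plan E is ranked higher on 2+2 = 4 ballots, Measure 2 on 1. Plan E wins 4–1.
Plan B vs Proposal Green: Plan B, 3–2.
Plan B–Measure 2: Measure 2 3–2.
Proposal Green vs Measure 2: Proposal Green wins 4–1.
Every option wins at least one matchup (Plan E beats Plan B; Plan B beats Proposal Green; Proposal Green beats Measure 2; Measure 2 beats Plan B), so there is no Condorcet loser.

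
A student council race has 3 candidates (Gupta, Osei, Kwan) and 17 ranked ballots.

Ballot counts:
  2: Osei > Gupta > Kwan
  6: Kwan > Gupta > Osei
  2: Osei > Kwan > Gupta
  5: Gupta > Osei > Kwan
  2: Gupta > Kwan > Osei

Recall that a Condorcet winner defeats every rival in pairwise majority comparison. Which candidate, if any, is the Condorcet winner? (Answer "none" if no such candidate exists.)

Check each pair by majority over 17 ballots:
Gupta vs Osei: 13 to 4, Gupta.
Gupta vs Kwan: 2+5+2 = 9 for Gupta, 8 for Kwan — Gupta by 9–8.
Osei vs Kwan: 9 to 8, Osei.
Only Gupta has no losses; Gupta is the Condorcet winner.

Gupta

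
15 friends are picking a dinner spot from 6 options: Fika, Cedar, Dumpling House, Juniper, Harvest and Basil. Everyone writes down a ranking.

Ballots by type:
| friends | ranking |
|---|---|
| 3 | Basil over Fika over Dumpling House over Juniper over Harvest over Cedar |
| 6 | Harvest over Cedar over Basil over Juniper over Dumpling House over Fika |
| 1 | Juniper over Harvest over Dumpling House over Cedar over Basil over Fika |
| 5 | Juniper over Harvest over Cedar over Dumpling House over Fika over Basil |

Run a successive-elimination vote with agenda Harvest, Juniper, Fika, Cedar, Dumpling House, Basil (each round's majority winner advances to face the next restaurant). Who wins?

Basil

Round 1: Harvest vs Juniper — 6–9, Juniper advances.
Round 2: Juniper vs Fika — 12–3, Juniper advances.
Round 3: Juniper vs Cedar — 9–6, Juniper advances.
Round 4: Juniper vs Dumpling House — 12–3, Juniper advances.
Round 5: Juniper vs Basil — 6–9, Basil advances.
The agenda winner is Basil.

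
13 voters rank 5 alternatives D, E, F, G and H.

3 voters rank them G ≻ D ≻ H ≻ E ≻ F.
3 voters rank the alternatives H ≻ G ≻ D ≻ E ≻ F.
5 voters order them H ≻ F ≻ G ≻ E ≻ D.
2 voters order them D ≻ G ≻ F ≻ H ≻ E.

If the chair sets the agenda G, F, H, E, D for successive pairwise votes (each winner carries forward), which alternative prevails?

Round 1: G vs F — 8–5, G advances.
Round 2: G vs H — 5–8, H advances.
Round 3: H vs E — 13–0, H advances.
Round 4: H vs D — 8–5, H advances.
The agenda winner is H.

H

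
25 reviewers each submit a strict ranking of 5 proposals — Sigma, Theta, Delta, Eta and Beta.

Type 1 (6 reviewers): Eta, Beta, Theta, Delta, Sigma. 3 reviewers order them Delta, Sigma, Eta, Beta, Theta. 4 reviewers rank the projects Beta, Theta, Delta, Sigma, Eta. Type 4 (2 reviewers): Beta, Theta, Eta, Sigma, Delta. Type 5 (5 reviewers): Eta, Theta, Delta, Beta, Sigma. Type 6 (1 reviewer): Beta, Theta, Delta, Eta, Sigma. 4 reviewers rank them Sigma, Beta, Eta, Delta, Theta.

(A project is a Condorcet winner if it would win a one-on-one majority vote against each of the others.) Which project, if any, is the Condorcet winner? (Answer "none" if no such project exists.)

Head-to-head results (25 reviewers):
Sigma vs Theta: 3+4 = 7 for Sigma, 18 for Theta — Theta by 18–7.
Sigma vs Delta: 6 to 19, Delta.
Sigma vs Eta: Sigma is ranked higher on 3+4+4 = 11 ballots, Eta on 14. Eta wins 14–11.
Sigma vs Beta: Sigma preferred on 3+4 = 7 ballots; Beta wins 18–7.
Theta vs Delta: Theta preferred on 6+4+2+5+1 = 18 ballots; Theta wins 18–7.
Theta vs Eta: 7 to 18, Eta.
Theta vs Beta: Theta is ranked higher on 5 ballots, Beta on 20. Beta wins 20–5.
Delta vs Eta: Delta is ranked higher on 3+4+1 = 8 ballots, Eta on 17. Eta wins 17–8.
Delta vs Beta: 8 to 17, Beta.
Eta vs Beta: Eta preferred on 6+3+5 = 14 ballots; Eta wins 14–11.
Only Eta has no losses; Eta is the Condorcet winner.

Eta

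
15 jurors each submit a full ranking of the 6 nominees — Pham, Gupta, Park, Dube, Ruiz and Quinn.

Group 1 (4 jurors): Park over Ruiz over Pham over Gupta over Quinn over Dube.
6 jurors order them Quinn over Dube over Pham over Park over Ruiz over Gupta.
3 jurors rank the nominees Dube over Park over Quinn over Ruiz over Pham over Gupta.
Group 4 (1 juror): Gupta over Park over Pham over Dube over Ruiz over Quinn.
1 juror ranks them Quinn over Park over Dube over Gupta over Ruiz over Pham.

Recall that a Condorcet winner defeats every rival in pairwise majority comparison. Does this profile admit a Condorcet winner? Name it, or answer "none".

none

Check each pair by majority over 15 ballots:
Pham–Gupta: Pham 13–2.
Pham vs Park: Park, 9–6.
Pham vs Dube: Dube wins 10–5.
Pham vs Ruiz: Ruiz, 8–7.
Pham–Quinn: Quinn 10–5.
Gupta vs Park: Park, 14–1.
Gupta vs Dube: Dube wins 10–5.
Gupta vs Ruiz: Ruiz wins 13–2.
Gupta–Quinn: Quinn 10–5.
Park vs Dube: Dube, 9–6.
Park vs Ruiz: Park, 15–0.
Park–Quinn: Park 8–7.
Dube–Ruiz: Dube 11–4.
Dube vs Quinn: Quinn, 11–4.
Ruiz vs Quinn: Quinn, 10–5.
Every nominee loses at least once (Pham loses to Park; Gupta loses to Pham; Park loses to Dube; Dube loses to Quinn; Ruiz loses to Park; Quinn loses to Park). The majority relation contains the cycle Park → Quinn → Dube → Park, so there is no Condorcet winner.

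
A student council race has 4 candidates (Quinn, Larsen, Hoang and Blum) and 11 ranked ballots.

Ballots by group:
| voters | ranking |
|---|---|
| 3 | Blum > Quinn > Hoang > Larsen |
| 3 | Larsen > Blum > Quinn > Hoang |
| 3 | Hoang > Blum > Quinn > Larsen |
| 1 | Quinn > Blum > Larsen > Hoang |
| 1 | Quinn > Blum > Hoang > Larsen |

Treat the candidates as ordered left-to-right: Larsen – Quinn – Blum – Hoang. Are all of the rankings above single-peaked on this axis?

Axis positions: Larsen=1, Quinn=2, Blum=3, Hoang=4.
Group 1 (peak Blum at position 3): ranking walks positions 3-2-4-1, expanding outward from the peak — single-peaked.
Group 2: ranking walks positions 1-3-2-4; Blum is ranked above Quinn even though Quinn lies between Blum and the peak Larsen on the axis — preferences dip and rise again. Not single-peaked.
Group 3 (peak Hoang at position 4): ranking walks positions 4-3-2-1, expanding outward from the peak — single-peaked.
Group 4 (peak Quinn at position 2): ranking walks positions 2-3-1-4, expanding outward from the peak — single-peaked.
Group 5 (peak Quinn at position 2): ranking walks positions 2-3-4-1, expanding outward from the peak — single-peaked.
Group 2 violates single-peakedness, so the profile is not single-peaked on this axis.

no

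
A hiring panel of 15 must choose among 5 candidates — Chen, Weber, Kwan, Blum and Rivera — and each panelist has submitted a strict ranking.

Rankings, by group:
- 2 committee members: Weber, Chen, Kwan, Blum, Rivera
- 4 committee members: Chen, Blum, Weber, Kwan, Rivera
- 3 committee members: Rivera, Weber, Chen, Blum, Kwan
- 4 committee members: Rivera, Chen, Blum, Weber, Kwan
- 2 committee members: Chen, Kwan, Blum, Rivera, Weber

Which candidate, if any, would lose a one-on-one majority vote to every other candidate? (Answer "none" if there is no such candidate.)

Head-to-head results (15 committee members):
Chen vs Weber: 10 to 5, Chen.
Chen–Kwan: Chen 15–0.
Chen vs Blum: Chen preferred on 2+4+3+4+2 = 15 ballots; Chen wins 15–0.
Chen vs Rivera: Chen preferred on 2+4+2 = 8 ballots; Chen wins 8–7.
Weber vs Kwan: Weber, 13–2.
Weber vs Blum: 5 to 10, Blum.
Weber vs Rivera: 2+4 = 6 for Weber, 9 for Rivera — Rivera by 9–6.
Kwan vs Blum: 4 to 11, Blum.
Kwan–Rivera: Kwan 8–7.
Blum vs Rivera: Blum wins 8–7.
Each candidate has at least one pairwise win (Chen beats Weber; Weber beats Kwan; Kwan beats Rivera; Blum beats Weber; Rivera beats Weber) — no Condorcet loser.

none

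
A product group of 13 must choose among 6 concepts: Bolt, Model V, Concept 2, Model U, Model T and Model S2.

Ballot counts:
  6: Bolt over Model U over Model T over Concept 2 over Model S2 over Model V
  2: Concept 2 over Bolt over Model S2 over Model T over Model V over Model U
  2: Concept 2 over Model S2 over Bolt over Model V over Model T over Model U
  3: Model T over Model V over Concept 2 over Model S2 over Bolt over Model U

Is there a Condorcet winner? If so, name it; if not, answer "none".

Pairwise majorities:
Bolt vs Model V: Bolt is ranked higher on 6+2+2 = 10 ballots, Model V on 3. Bolt wins 10–3.
Bolt vs Concept 2: Bolt preferred on 6 ballots; Concept 2 wins 7–6.
Bolt vs Model U: Bolt is ranked higher on 6+2+2+3 = 13 ballots, Model U on 0. Bolt wins 13–0.
Bolt vs Model T: Bolt is ranked higher on 6+2+2 = 10 ballots, Model T on 3. Bolt wins 10–3.
Bolt vs Model S2: 6+2 = 8 for Bolt, 5 for Model S2 — Bolt by 8–5.
Model V vs Concept 2: Model V is ranked higher on 3 ballots, Concept 2 on 10. Concept 2 wins 10–3.
Model V vs Model U: Model V is ranked higher on 2+2+3 = 7 ballots, Model U on 6. Model V wins 7–6.
Model V vs Model T: 2 for Model V, 11 for Model T — Model T by 11–2.
Model V vs Model S2: 3 for Model V, 10 for Model S2 — Model S2 by 10–3.
Concept 2 vs Model U: Concept 2 is ranked higher on 2+2+3 = 7 ballots, Model U on 6. Concept 2 wins 7–6.
Concept 2 vs Model T: Concept 2 is ranked higher on 2+2 = 4 ballots, Model T on 9. Model T wins 9–4.
Concept 2 vs Model S2: Concept 2 preferred on 6+2+2+3 = 13 ballots; Concept 2 wins 13–0.
Model U vs Model T: 6 for Model U, 7 for Model T — Model T by 7–6.
Model U vs Model S2: 6 for Model U, 7 for Model S2 — Model S2 by 7–6.
Model T vs Model S2: Model T preferred on 6+3 = 9 ballots; Model T wins 9–4.
Every design loses at least once (Bolt loses to Concept 2; Model V loses to Bolt; Concept 2 loses to Model T; Model U loses to Bolt; Model T loses to Bolt; Model S2 loses to Bolt). The majority relation contains the cycle Bolt → Model T → Concept 2 → Bolt, so there is no Condorcet winner.

none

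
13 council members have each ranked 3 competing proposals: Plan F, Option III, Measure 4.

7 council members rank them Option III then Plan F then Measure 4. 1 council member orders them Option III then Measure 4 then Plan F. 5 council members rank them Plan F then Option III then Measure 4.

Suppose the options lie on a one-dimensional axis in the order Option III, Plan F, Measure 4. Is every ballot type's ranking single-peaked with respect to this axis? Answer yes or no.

Axis positions: Option III=1, Plan F=2, Measure 4=3.
Ballot type 1 (peak Option III at position 1): ranking walks positions 1-2-3, expanding outward from the peak — single-peaked.
Ballot type 2: ranking walks positions 1-3-2; Measure 4 is ranked above Plan F even though Plan F lies between Measure 4 and the peak Option III on the axis — preferences dip and rise again. Not single-peaked.
Ballot type 3 (peak Plan F at position 2): ranking walks positions 2-1-3, expanding outward from the peak — single-peaked.
Ballot type 2 violates single-peakedness, so the profile is not single-peaked on this axis.

no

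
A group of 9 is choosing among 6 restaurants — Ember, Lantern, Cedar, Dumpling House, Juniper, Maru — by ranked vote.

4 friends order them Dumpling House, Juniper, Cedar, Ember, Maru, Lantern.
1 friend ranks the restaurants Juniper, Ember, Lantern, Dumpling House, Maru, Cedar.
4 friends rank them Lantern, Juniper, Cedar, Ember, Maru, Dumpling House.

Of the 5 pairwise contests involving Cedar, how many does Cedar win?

Cedar against each rival (9 friends):
Cedar–Ember: Cedar 8–1.
Cedar vs Lantern: Cedar preferred on 4 ballots; Lantern wins 5–4.
Cedar vs Dumpling House: Dumpling House wins 5–4.
Cedar–Juniper: Juniper 9–0.
Cedar vs Maru: 4+4 = 8 for Cedar, 1 for Maru — Cedar by 8–1.
Cedar beats Ember, Maru; loses to Lantern, Dumpling House, Juniper — 2 pairwise wins.

2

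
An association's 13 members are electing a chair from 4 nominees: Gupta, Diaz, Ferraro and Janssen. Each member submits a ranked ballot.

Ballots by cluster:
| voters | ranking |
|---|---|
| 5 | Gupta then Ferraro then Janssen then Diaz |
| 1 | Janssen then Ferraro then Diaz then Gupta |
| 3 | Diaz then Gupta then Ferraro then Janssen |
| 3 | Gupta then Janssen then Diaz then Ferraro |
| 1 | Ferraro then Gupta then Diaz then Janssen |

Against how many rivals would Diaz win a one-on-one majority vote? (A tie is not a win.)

0

Diaz against each rival (13 voters):
Diaz–Gupta: Gupta 9–4.
Diaz vs Ferraro: Ferraro wins 7–6.
Diaz vs Janssen: 4 to 9, Janssen.
Diaz beats no one; loses to Gupta, Ferraro, Janssen — 0 pairwise wins.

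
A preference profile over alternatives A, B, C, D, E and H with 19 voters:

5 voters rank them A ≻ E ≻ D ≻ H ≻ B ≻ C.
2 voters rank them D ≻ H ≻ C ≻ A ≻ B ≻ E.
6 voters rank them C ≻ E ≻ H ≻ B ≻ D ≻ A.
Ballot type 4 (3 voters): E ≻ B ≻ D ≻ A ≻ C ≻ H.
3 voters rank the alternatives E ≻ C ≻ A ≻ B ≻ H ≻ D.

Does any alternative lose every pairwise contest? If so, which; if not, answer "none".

none

Head-to-head results (19 voters):
A vs B: A is ranked higher on 5+2+3 = 10 ballots, B on 9. A wins 10–9.
A vs C: 8 to 11, C.
A–D: D 11–8.
A vs E: 5+2 = 7 for A, 12 for E — E by 12–7.
A–H: A 11–8.
B vs C: 8 to 11, C.
B–D: B 12–7.
B–E: E 17–2.
B vs H: 3+3 = 6 for B, 13 for H — H by 13–6.
C vs D: D wins 10–9.
C vs E: 8 to 11, E.
C vs H: C, 12–7.
D–E: E 17–2.
D vs H: D wins 10–9.
E vs H: E preferred on 5+6+3+3 = 17 ballots; E wins 17–2.
Every alternative wins at least one matchup (A beats B; B beats D; C beats A; D beats A; E beats A; H beats B), so there is no Condorcet loser.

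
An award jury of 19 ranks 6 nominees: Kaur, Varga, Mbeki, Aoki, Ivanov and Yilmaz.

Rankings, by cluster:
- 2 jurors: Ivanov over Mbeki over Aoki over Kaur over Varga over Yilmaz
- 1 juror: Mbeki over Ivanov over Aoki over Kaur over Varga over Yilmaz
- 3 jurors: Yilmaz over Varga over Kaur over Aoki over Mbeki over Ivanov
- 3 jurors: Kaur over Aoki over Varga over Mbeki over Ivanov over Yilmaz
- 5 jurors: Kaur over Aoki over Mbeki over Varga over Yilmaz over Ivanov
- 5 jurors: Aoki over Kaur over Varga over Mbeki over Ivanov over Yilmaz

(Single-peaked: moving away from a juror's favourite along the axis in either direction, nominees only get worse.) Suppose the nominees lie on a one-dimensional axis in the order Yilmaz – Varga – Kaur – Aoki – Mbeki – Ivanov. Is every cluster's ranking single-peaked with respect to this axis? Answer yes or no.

Axis positions: Yilmaz=1, Varga=2, Kaur=3, Aoki=4, Mbeki=5, Ivanov=6.
Cluster 1 (peak Ivanov at position 6): ranking walks positions 6-5-4-3-2-1, expanding outward from the peak — single-peaked.
Cluster 2 (peak Mbeki at position 5): ranking walks positions 5-6-4-3-2-1, expanding outward from the peak — single-peaked.
Cluster 3 (peak Yilmaz at position 1): ranking walks positions 1-2-3-4-5-6, expanding outward from the peak — single-peaked.
Cluster 4 (peak Kaur at position 3): ranking walks positions 3-4-2-5-6-1, expanding outward from the peak — single-peaked.
Cluster 5 (peak Kaur at position 3): ranking walks positions 3-4-5-2-1-6, expanding outward from the peak — single-peaked.
Cluster 6 (peak Aoki at position 4): ranking walks positions 4-3-2-5-6-1, expanding outward from the peak — single-peaked.
Every ranking is single-peaked on this axis.

yes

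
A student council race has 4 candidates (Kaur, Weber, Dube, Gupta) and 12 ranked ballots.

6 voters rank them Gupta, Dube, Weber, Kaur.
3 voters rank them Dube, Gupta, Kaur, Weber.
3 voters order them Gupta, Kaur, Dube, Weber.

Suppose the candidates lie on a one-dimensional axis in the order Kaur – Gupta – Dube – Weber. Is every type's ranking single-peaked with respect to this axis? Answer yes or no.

Axis positions: Kaur=1, Gupta=2, Dube=3, Weber=4.
Type 1 (peak Gupta at position 2): ranking walks positions 2-3-4-1, expanding outward from the peak — single-peaked.
Type 2 (peak Dube at position 3): ranking walks positions 3-2-1-4, expanding outward from the peak — single-peaked.
Type 3 (peak Gupta at position 2): ranking walks positions 2-1-3-4, expanding outward from the peak — single-peaked.
Every ranking is single-peaked on this axis.

yes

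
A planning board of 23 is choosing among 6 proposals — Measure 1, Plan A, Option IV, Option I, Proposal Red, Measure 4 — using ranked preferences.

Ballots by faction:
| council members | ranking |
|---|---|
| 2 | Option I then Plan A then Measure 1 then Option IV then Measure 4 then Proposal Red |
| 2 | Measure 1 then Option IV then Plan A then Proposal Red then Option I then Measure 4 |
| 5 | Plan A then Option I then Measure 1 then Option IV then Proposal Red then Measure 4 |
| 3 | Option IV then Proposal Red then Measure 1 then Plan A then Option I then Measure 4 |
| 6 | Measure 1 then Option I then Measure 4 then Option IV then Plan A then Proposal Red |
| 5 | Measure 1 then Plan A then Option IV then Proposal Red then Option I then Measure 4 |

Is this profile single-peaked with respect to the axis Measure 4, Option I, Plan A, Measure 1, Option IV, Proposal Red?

no

Axis positions: Measure 4=1, Option I=2, Plan A=3, Measure 1=4, Option IV=5, Proposal Red=6.
Faction 1 (peak Option I at position 2): ranking walks positions 2-3-4-5-1-6, expanding outward from the peak — single-peaked.
Faction 2 (peak Measure 1 at position 4): ranking walks positions 4-5-3-6-2-1, expanding outward from the peak — single-peaked.
Faction 3 (peak Plan A at position 3): ranking walks positions 3-2-4-5-6-1, expanding outward from the peak — single-peaked.
Faction 4 (peak Option IV at position 5): ranking walks positions 5-6-4-3-2-1, expanding outward from the peak — single-peaked.
Faction 5: ranking walks positions 4-2-1-5-3-6; Option I is ranked above Plan A even though Plan A lies between Option I and the peak Measure 1 on the axis — preferences dip and rise again. Not single-peaked.
Faction 6 (peak Measure 1 at position 4): ranking walks positions 4-3-5-6-2-1, expanding outward from the peak — single-peaked.
Faction 5 violates single-peakedness, so the profile is not single-peaked on this axis.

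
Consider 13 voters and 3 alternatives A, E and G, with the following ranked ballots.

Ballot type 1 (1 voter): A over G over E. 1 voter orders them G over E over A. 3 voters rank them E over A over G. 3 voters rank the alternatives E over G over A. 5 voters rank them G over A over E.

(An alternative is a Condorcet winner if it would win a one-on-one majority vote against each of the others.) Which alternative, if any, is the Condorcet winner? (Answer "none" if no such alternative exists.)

G

Pairwise majorities:
A vs E: E, 7–6.
A vs G: G, 9–4.
E–G: G 7–6.
G beats each of A, E — G is the Condorcet winner.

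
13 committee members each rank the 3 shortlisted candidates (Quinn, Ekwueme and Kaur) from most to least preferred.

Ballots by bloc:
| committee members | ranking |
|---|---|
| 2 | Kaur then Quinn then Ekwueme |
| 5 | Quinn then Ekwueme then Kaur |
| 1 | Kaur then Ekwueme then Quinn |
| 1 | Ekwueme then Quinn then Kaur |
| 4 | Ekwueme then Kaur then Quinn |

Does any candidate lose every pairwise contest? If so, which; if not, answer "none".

none

Pairwise majorities:
Quinn vs Ekwueme: Quinn, 7–6.
Quinn vs Kaur: Kaur, 7–6.
Ekwueme vs Kaur: Ekwueme wins 10–3.
Each candidate has at least one pairwise win (Quinn beats Ekwueme; Ekwueme beats Kaur; Kaur beats Quinn) — no Condorcet loser.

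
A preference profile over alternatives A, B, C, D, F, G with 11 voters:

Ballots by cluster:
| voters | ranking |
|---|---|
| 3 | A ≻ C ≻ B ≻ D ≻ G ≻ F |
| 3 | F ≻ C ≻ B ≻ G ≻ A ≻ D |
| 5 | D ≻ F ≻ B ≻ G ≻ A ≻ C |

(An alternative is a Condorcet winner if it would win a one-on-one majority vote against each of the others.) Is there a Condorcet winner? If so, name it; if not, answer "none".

none

Head-to-head results (11 voters):
A vs B: B, 8–3.
A vs C: A wins 8–3.
A vs D: A, 6–5.
A vs F: F, 8–3.
A vs G: G wins 8–3.
B–C: C 6–5.
B vs D: B, 6–5.
B–F: F 8–3.
B vs G: B wins 11–0.
C vs D: C wins 6–5.
C vs F: F wins 8–3.
C–G: C 6–5.
D vs F: D, 8–3.
D vs G: D wins 8–3.
F vs G: F wins 8–3.
Each alternative drops at least one matchup (A loses to B; B loses to C; C loses to A; D loses to A; F loses to D; G loses to B); the cycle A > C > B > A rules out a Condorcet winner.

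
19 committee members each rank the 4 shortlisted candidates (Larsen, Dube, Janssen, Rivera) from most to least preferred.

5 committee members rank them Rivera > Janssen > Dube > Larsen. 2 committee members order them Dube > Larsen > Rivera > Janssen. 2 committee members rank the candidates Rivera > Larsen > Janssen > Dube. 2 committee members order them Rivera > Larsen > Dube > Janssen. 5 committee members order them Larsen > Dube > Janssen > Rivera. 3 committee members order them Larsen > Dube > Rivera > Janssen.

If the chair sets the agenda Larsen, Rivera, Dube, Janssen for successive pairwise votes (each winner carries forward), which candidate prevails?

Round 1: Larsen vs Rivera — 10–9, Larsen advances.
Round 2: Larsen vs Dube — 12–7, Larsen advances.
Round 3: Larsen vs Janssen — 14–5, Larsen advances.
Larsen survives the agenda.

Larsen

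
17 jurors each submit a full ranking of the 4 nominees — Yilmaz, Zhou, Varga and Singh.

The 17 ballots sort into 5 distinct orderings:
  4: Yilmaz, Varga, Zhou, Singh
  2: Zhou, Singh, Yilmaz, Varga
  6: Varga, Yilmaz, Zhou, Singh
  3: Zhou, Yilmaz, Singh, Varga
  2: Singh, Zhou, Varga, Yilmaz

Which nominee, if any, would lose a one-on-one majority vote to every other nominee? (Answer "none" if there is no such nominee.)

Singh

Head-to-head results (17 jurors):
Yilmaz vs Zhou: 4+6 = 10 for Yilmaz, 7 for Zhou — Yilmaz by 10–7.
Yilmaz vs Varga: Yilmaz preferred on 4+2+3 = 9 ballots; Yilmaz wins 9–8.
Yilmaz vs Singh: Yilmaz wins 13–4.
Zhou–Varga: Varga 10–7.
Zhou–Singh: Zhou 15–2.
Varga vs Singh: Varga, 10–7.
Only Singh has no wins; Singh is the Condorcet loser.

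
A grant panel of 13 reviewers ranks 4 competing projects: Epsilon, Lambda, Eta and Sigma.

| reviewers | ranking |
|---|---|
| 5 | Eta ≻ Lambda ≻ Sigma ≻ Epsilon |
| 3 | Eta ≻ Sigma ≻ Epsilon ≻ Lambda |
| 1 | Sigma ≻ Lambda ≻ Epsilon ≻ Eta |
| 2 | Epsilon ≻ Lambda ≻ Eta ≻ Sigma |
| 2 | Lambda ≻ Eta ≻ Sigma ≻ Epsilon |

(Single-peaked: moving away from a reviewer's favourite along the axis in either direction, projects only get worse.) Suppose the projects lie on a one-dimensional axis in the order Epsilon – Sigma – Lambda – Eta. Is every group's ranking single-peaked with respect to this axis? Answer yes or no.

Axis positions: Epsilon=1, Sigma=2, Lambda=3, Eta=4.
Group 1 (peak Eta at position 4): ranking walks positions 4-3-2-1, expanding outward from the peak — single-peaked.
Group 2: ranking walks positions 4-2-1-3; Sigma is ranked above Lambda even though Lambda lies between Sigma and the peak Eta on the axis — preferences dip and rise again. Not single-peaked.
Group 3 (peak Sigma at position 2): ranking walks positions 2-3-1-4, expanding outward from the peak — single-peaked.
Group 4: ranking walks positions 1-3-4-2; Lambda is ranked above Sigma even though Sigma lies between Lambda and the peak Epsilon on the axis — preferences dip and rise again. Not single-peaked.
Group 5 (peak Lambda at position 3): ranking walks positions 3-4-2-1, expanding outward from the peak — single-peaked.
Group 2 violates single-peakedness, so the profile is not single-peaked on this axis.

no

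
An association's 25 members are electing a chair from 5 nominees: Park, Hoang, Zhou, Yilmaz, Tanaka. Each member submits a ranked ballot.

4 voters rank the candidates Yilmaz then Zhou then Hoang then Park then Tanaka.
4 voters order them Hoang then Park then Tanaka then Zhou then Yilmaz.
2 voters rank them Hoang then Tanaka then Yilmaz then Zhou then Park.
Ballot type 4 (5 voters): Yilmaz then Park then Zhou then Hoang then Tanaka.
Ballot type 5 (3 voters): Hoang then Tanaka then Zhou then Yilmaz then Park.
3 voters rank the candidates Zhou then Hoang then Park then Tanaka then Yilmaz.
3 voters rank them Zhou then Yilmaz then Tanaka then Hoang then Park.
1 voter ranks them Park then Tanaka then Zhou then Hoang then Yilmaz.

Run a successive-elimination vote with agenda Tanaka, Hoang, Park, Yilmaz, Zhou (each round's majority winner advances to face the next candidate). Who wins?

Zhou

Round 1: Tanaka vs Hoang — 4–21, Hoang advances.
Round 2: Hoang vs Park — 19–6, Hoang advances.
Round 3: Hoang vs Yilmaz — 13–12, Hoang advances.
Round 4: Hoang vs Zhou — 9–16, Zhou advances.
The agenda winner is Zhou.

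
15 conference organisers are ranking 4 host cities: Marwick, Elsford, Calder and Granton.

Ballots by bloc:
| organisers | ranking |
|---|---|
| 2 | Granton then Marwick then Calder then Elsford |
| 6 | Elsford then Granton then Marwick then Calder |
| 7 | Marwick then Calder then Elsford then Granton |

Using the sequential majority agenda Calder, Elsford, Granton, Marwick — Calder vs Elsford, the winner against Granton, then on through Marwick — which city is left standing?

Granton

Round 1: Calder vs Elsford — 9–6, Calder advances.
Round 2: Calder vs Granton — 7–8, Granton advances.
Round 3: Granton vs Marwick — 8–7, Granton advances.
The agenda winner is Granton.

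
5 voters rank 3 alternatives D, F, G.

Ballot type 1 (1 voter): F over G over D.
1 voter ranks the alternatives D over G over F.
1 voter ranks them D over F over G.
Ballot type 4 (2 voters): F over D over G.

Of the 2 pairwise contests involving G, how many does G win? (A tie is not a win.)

0

G against each rival (5 voters):
G–D: D 4–1.
G vs F: G preferred on 1 ballot; F wins 4–1.
G beats no one; loses to D, F — 0 pairwise wins.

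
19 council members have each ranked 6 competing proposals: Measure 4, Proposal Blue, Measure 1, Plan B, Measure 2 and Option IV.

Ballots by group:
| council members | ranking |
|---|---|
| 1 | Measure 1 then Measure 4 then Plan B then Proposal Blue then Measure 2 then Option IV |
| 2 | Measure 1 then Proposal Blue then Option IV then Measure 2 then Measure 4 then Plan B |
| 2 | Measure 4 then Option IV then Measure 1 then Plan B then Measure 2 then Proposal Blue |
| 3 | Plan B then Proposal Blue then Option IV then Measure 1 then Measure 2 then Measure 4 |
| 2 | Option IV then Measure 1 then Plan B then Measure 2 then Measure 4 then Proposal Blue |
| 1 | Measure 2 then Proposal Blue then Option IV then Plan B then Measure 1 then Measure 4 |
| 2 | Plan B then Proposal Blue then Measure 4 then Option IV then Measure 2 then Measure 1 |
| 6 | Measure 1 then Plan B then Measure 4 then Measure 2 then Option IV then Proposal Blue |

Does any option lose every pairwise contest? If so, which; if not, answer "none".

Pairwise majorities:
Measure 4 vs Proposal Blue: Measure 4, 11–8.
Measure 4 vs Measure 1: 2+2 = 4 for Measure 4, 15 for Measure 1 — Measure 1 by 15–4.
Measure 4 vs Plan B: 5 to 14, Plan B.
Measure 4 vs Measure 2: Measure 4 wins 11–8.
Measure 4–Option IV: Measure 4 11–8.
Proposal Blue vs Measure 1: 6 to 13, Measure 1.
Proposal Blue–Plan B: Plan B 16–3.
Proposal Blue vs Measure 2: 1+2+3+2 = 8 for Proposal Blue, 11 for Measure 2 — Measure 2 by 11–8.
Proposal Blue vs Option IV: Proposal Blue preferred on 1+2+3+1+2 = 9 ballots; Option IV wins 10–9.
Measure 1 vs Plan B: 1+2+2+2+6 = 13 for Measure 1, 6 for Plan B — Measure 1 by 13–6.
Measure 1–Measure 2: Measure 1 16–3.
Measure 1 vs Option IV: Option IV wins 10–9.
Plan B vs Measure 2: 1+2+3+2+2+6 = 16 for Plan B, 3 for Measure 2 — Plan B by 16–3.
Plan B vs Option IV: Plan B wins 12–7.
Measure 2 vs Option IV: Measure 2 is ranked higher on 1+1+6 = 8 ballots, Option IV on 11. Option IV wins 11–8.
Only Proposal Blue has no wins; Proposal Blue is the Condorcet loser.

Proposal Blue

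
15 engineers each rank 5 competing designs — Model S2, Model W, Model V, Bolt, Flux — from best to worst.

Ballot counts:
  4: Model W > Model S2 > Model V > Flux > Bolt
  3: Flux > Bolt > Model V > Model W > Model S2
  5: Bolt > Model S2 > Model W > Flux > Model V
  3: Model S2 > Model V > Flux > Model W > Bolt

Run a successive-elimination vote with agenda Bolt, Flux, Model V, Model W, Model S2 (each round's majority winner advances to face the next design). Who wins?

Round 1: Bolt vs Flux — 5–10, Flux advances.
Round 2: Flux vs Model V — 8–7, Flux advances.
Round 3: Flux vs Model W — 6–9, Model W advances.
Round 4: Model W vs Model S2 — 7–8, Model S2 advances.
The agenda winner is Model S2.

Model S2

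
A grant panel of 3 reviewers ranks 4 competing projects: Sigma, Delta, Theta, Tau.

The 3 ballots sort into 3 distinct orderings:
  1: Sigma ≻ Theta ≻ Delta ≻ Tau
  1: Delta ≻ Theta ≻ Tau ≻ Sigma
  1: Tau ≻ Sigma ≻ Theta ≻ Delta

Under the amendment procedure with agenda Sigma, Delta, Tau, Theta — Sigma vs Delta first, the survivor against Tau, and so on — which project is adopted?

Round 1: Sigma vs Delta — 2–1, Sigma advances.
Round 2: Sigma vs Tau — 1–2, Tau advances.
Round 3: Tau vs Theta — 1–2, Theta advances.
The agenda winner is Theta.

Theta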